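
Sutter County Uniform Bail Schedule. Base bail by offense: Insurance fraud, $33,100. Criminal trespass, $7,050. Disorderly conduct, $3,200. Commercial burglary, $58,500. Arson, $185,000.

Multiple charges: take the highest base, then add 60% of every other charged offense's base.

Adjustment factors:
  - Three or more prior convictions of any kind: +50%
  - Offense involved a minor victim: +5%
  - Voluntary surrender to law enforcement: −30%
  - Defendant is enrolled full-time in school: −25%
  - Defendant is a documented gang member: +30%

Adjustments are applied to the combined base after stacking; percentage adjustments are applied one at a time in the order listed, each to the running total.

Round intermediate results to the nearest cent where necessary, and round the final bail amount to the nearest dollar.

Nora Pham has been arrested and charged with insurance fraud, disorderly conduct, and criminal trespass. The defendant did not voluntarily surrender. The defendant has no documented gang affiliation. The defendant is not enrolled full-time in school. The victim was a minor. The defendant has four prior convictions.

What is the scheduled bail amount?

$61,819

Base amounts from the schedule: insurance fraud $33,100; disorderly conduct $3,200; criminal trespass $7,050.
Stacking rule: highest base plus 60% of each additional charge. Highest is insurance fraud at $33,100. Additional: $3,200 × 60% = $1,920; $7,050 × 60% = $4,230. Combined base = $33,100 + $6,150 = $39,250.
Three or more prior convictions of any kind (+50%): $39,250 × 1.5 = $58,875.
Offense involved a minor victim (+5%): $58,875 × 1.05 = $61,818.75.
Rounded to the nearest dollar: $61,819.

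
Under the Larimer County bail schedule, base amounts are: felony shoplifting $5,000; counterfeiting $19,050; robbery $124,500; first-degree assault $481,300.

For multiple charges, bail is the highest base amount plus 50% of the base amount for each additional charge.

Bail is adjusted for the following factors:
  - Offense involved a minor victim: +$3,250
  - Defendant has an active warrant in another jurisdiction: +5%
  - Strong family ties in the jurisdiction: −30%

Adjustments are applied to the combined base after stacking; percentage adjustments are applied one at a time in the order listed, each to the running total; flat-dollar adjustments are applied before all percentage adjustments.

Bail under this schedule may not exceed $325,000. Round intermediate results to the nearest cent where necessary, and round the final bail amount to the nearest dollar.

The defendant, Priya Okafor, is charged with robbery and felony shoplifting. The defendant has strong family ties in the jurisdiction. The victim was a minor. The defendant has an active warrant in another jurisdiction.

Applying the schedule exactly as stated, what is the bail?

$95,734

Base amounts from the schedule: robbery $124,500; felony shoplifting $5,000.
Stacking rule: highest base plus 50% of each additional charge. Highest is robbery at $124,500. Additional: $5,000 × 50% = $2,500. Combined base = $124,500 + $2,500 = $127,000.
Offense involved a minor victim (+$3,250 flat): $127,000 + $3,250 = $130,250.
Defendant has an active warrant in another jurisdiction (+5%): $130,250 × 1.05 = $136,762.50.
Strong family ties in the jurisdiction (−30%): $136,762.50 × 0.7 = $95,733.75.
$95,733.75 is within the $325,000 maximum.
Rounded to the nearest dollar: $95,734.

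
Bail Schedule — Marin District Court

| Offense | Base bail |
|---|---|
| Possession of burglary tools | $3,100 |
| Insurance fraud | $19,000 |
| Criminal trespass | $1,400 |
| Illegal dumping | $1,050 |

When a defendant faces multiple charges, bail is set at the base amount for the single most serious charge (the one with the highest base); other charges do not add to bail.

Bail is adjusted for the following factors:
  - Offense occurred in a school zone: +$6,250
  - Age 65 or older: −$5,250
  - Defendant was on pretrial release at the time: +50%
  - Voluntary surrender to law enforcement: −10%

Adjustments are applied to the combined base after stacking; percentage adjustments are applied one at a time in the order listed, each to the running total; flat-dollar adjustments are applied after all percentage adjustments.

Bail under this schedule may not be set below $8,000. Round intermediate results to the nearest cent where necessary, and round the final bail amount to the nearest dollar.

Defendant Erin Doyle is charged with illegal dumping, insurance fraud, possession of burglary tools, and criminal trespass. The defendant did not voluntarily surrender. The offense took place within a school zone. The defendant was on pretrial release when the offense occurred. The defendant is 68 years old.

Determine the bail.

$29,500

Base amounts from the schedule: illegal dumping $1,050; insurance fraud $19,000; possession of burglary tools $3,100; criminal trespass $1,400.
Stacking rule: use the highest base only. Highest is insurance fraud at $19,000. Combined base = $19,000.
Defendant was on pretrial release at the time (+50%): $19,000 × 1.5 = $28,500.
Offense occurred in a school zone (+$6,250 flat): $28,500 + $6,250 = $34,750.
Age 65 or older (−$5,250 flat): $34,750 − $5,250 = $29,500.
$29,500 is at or above the $8,000 minimum.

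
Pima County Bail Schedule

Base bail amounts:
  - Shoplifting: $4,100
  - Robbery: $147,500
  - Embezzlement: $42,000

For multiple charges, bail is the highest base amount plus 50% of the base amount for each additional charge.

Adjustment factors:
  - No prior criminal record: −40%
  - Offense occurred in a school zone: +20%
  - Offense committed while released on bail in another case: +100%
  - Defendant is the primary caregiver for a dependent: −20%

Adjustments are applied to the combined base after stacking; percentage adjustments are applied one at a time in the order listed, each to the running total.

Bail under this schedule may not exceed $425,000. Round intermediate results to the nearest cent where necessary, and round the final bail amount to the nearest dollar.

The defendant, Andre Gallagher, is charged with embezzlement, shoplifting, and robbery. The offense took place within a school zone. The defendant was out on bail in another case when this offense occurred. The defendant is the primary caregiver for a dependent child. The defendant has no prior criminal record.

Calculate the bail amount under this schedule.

Base amounts from the schedule: embezzlement $42,000; shoplifting $4,100; robbery $147,500.
Stacking rule: highest base plus 50% of each additional charge. Highest is robbery at $147,500. Additional: $42,000 × 50% = $21,000; $4,100 × 50% = $2,050. Combined base = $147,500 + $23,050 = $170,550.
No prior criminal record (−40%): $170,550 × 0.6 = $102,330.
Offense occurred in a school zone (+20%): $102,330 × 1.2 = $122,796.
Offense committed while released on bail in another case (+100%): $122,796 × 2 = $245,592.
Defendant is the primary caregiver for a dependent (−20%): $245,592 × 0.8 = $196,473.60.
$196,473.60 is within the $425,000 maximum.
Rounded to the nearest dollar: $196,474.

$196,474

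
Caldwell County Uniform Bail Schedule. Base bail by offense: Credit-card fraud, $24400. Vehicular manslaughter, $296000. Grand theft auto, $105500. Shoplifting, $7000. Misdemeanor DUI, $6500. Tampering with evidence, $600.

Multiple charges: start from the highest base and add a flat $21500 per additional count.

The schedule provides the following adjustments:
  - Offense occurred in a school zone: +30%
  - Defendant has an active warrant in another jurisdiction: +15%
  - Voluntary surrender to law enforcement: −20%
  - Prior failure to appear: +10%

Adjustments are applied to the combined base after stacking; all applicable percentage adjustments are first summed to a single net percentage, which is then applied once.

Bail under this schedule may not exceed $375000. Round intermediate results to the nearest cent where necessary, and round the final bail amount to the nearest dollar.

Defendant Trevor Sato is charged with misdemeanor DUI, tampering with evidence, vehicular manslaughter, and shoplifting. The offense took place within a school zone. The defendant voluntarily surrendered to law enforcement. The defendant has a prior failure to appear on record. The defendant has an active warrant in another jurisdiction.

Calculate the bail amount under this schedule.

$375000

Base amounts from the schedule: misdemeanor DUI $6500; tampering with evidence $600; vehicular manslaughter $296000; shoplifting $7000.
Stacking rule: highest base plus $21500 per additional charge. Highest is vehicular manslaughter at $296000; 3 additional charges → +$64500. Combined base = $360500.
Net percentage adjustment: +30% +15% −20% +10% = +35%. $360500 × 1.35 = $486675.
Result $486675 exceeds the maximum of $375000; bail is capped at $375000.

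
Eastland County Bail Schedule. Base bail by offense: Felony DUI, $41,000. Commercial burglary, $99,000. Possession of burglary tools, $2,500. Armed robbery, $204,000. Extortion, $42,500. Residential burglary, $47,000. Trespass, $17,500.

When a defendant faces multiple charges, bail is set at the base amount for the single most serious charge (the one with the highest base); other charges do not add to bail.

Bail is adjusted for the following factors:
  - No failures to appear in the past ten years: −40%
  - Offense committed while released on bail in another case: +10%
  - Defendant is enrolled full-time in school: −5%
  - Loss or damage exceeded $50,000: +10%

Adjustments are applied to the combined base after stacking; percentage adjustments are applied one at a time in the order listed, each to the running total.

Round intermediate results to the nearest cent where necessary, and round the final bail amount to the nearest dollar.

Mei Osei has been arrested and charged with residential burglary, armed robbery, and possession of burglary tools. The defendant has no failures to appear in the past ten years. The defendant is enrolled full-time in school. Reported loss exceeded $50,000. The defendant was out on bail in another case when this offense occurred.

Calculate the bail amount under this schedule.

$140,699

Base amounts from the schedule: residential burglary $47,000; armed robbery $204,000; possession of burglary tools $2,500.
Stacking rule: use the highest base only. Highest is armed robbery at $204,000. Combined base = $204,000.
No failures to appear in the past ten years (−40%): $204,000 × 0.6 = $122,400.
Offense committed while released on bail in another case (+10%): $122,400 × 1.1 = $134,640.
Defendant is enrolled full-time in school (−5%): $134,640 × 0.95 = $127,908.
Loss or damage exceeded $50,000 (+10%): $127,908 × 1.1 = $140,698.80.
Rounded to the nearest dollar: $140,699.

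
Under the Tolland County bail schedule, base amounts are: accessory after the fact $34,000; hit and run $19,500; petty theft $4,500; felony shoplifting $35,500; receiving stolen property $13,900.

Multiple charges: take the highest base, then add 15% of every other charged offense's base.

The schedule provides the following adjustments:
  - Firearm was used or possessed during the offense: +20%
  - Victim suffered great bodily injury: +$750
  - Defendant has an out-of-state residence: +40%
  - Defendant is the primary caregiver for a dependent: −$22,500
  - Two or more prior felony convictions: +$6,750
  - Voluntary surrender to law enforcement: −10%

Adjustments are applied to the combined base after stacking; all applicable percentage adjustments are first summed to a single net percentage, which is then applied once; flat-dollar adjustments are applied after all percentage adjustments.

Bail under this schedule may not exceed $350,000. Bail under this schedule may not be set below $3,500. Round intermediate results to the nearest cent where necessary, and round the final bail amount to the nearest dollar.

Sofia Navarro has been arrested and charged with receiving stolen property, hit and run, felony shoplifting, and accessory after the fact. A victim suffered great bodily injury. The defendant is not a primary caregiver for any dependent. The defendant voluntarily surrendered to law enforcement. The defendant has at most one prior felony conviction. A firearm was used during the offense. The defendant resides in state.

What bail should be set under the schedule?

$50,921

Base amounts from the schedule: receiving stolen property $13,900; hit and run $19,500; felony shoplifting $35,500; accessory after the fact $34,000.
Stacking rule: highest base plus 15% of each additional charge. Highest is felony shoplifting at $35,500. Additional: $13,900 × 15% = $2,085; $19,500 × 15% = $2,925; $34,000 × 15% = $5,100. Combined base = $35,500 + $10,110 = $45,610.
Net percentage adjustment: +20% −10% = +10%. $45,610 × 1.1 = $50,171.
Victim suffered great bodily injury (+$750 flat): $50,171 + $750 = $50,921.
$50,921 is within the $350,000 maximum.
$50,921 is at or above the $3,500 minimum.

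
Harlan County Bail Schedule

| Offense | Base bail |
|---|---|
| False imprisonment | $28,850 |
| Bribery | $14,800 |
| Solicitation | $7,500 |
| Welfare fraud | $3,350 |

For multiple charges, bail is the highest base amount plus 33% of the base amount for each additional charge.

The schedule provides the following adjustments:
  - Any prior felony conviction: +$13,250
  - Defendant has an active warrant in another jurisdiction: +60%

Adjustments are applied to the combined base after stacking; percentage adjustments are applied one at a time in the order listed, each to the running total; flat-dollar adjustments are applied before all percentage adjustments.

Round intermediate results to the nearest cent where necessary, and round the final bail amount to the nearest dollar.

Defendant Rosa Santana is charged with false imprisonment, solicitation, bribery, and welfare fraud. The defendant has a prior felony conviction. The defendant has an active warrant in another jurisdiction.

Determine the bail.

$80,903

Base amounts from the schedule: false imprisonment $28,850; solicitation $7,500; bribery $14,800; welfare fraud $3,350.
Stacking rule: highest base plus 33% of each additional charge. Highest is false imprisonment at $28,850. Additional: $7,500 × 33% = $2,475; $14,800 × 33% = $4,884; $3,350 × 33% = $1,105.50. Combined base = $28,850 + $8,464.50 = $37,314.50.
Any prior felony conviction (+$13,250 flat): $37,314.50 + $13,250 = $50,564.50.
Defendant has an active warrant in another jurisdiction (+60%): $50,564.50 × 1.6 = $80,903.20.
Rounded to the nearest dollar: $80,903.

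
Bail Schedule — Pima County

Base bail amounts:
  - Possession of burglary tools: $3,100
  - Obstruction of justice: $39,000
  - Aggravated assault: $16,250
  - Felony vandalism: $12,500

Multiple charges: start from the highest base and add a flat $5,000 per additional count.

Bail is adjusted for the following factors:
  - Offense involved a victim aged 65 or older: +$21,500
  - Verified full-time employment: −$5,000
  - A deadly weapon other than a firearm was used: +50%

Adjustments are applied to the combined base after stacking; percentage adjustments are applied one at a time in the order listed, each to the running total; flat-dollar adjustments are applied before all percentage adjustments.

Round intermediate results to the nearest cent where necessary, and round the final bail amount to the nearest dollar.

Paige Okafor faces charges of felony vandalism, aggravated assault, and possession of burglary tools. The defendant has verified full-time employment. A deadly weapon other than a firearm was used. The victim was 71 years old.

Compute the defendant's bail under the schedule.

$64,125

Base amounts from the schedule: felony vandalism $12,500; aggravated assault $16,250; possession of burglary tools $3,100.
Stacking rule: highest base plus $5,000 per additional charge. Highest is aggravated assault at $16,250; 2 additional charges → +$10,000. Combined base = $26,250.
Offense involved a victim aged 65 or older (+$21,500 flat): $26,250 + $21,500 = $47,750.
Verified full-time employment (−$5,000 flat): $47,750 − $5,000 = $42,750.
A deadly weapon other than a firearm was used (+50%): $42,750 × 1.5 = $64,125.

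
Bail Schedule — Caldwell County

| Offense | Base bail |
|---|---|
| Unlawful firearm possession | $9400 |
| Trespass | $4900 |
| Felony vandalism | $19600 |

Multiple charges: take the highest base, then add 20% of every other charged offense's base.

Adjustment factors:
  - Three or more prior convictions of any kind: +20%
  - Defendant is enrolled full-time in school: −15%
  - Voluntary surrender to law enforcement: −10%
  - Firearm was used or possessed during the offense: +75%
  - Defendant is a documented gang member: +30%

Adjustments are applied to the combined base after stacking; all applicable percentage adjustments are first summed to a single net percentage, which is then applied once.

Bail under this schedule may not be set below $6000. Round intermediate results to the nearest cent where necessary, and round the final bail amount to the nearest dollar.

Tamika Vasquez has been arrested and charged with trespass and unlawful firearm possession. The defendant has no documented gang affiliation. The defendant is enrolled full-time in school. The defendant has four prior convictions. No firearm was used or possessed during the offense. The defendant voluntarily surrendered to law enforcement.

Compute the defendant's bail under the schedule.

Base amounts from the schedule: trespass $4900; unlawful firearm possession $9400.
Stacking rule: highest base plus 20% of each additional charge. Highest is unlawful firearm possession at $9400. Additional: $4900 × 20% = $980. Combined base = $9400 + $980 = $10380.
Net percentage adjustment: +20% −15% −10% = −5%. $10380 × 0.95 = $9861.
$9861 is at or above the $6000 minimum.

$9861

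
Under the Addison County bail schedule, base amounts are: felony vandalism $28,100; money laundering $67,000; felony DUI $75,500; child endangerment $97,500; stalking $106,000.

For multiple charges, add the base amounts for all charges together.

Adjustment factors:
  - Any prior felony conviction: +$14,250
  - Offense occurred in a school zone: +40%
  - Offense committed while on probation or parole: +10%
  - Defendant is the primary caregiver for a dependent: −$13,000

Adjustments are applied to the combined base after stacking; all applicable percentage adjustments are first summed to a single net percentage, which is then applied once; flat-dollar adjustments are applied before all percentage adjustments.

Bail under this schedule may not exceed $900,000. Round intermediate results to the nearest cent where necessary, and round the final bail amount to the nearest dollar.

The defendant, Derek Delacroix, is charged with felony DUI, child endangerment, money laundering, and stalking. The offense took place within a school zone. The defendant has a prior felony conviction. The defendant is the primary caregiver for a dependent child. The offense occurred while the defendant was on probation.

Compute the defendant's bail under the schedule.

$520,875

Base amounts from the schedule: felony DUI $75,500; child endangerment $97,500; money laundering $67,000; stalking $106,000.
Stacking rule: sum of all bases. $75,500 + $97,500 + $67,000 + $106,000 = $346,000.
Any prior felony conviction (+$14,250 flat): $346,000 + $14,250 = $360,250.
Defendant is the primary caregiver for a dependent (−$13,000 flat): $360,250 − $13,000 = $347,250.
Net percentage adjustment: +40% +10% = +50%. $347,250 × 1.5 = $520,875.
$520,875 is within the $900,000 maximum.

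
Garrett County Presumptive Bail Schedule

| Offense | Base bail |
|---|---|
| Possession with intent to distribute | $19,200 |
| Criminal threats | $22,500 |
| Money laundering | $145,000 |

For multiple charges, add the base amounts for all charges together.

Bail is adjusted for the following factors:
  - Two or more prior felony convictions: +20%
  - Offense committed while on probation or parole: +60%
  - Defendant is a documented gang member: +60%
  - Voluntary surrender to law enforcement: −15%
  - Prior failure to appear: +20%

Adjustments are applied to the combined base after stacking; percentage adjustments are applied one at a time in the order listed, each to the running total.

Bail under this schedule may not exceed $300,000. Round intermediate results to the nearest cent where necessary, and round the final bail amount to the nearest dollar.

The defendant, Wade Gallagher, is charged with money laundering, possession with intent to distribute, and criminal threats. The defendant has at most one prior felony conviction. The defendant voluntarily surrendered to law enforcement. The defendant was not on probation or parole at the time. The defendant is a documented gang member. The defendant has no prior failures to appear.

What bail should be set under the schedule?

Base amounts from the schedule: money laundering $145,000; possession with intent to distribute $19,200; criminal threats $22,500.
Stacking rule: sum of all bases. $145,000 + $19,200 + $22,500 = $186,700.
Defendant is a documented gang member (+60%): $186,700 × 1.6 = $298,720.
Voluntary surrender to law enforcement (−15%): $298,720 × 0.85 = $253,912.
$253,912 is within the $300,000 maximum.

$253,912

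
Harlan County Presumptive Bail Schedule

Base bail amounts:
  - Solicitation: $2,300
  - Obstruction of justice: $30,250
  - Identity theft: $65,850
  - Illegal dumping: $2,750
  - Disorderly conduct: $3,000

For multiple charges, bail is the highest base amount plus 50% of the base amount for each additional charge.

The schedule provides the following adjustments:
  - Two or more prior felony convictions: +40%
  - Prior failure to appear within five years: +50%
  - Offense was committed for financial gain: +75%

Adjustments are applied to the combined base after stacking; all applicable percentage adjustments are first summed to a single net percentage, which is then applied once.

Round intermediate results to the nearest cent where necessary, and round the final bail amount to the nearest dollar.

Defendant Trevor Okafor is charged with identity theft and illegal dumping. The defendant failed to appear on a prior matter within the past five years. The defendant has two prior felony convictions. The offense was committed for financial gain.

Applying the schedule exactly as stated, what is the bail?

Base amounts from the schedule: identity theft $65,850; illegal dumping $2,750.
Stacking rule: highest base plus 50% of each additional charge. Highest is identity theft at $65,850. Additional: $2,750 × 50% = $1,375. Combined base = $65,850 + $1,375 = $67,225.
Net percentage adjustment: +40% +50% +75% = +165%. $67,225 × 2.65 = $178,146.25.
Rounded to the nearest dollar: $178,146.

$178,146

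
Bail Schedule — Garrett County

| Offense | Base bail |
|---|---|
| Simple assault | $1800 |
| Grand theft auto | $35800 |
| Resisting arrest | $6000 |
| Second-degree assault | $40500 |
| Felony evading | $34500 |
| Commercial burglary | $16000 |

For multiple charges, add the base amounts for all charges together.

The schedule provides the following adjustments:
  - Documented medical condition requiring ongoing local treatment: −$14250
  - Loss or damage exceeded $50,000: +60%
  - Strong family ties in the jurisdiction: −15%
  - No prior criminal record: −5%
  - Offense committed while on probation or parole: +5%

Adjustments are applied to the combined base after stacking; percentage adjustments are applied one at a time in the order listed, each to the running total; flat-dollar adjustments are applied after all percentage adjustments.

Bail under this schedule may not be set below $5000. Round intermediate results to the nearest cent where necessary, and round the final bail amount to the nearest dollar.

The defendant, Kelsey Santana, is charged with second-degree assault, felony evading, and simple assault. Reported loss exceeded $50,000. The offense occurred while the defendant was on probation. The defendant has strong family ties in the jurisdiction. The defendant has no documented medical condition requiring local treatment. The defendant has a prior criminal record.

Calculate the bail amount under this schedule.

Base amounts from the schedule: second-degree assault $40500; felony evading $34500; simple assault $1800.
Stacking rule: sum of all bases. $40500 + $34500 + $1800 = $76800.
Loss or damage exceeded $50,000 (+60%): $76800 × 1.6 = $122880.
Strong family ties in the jurisdiction (−15%): $122880 × 0.85 = $104448.
Offense committed while on probation or parole (+5%): $104448 × 1.05 = $109670.40.
$109670.40 is at or above the $5000 minimum.
Rounded to the nearest dollar: $109670.

$109670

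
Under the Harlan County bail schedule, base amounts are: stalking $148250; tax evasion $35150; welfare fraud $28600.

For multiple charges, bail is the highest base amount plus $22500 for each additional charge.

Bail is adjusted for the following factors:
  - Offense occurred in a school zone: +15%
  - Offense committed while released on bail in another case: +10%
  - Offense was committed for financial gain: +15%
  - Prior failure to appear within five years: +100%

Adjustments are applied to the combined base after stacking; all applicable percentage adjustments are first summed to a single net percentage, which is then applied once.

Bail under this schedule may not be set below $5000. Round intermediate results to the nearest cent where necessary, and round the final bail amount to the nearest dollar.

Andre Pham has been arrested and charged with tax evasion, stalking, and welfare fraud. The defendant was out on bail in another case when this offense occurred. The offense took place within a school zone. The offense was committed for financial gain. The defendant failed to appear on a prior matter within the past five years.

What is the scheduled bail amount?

$463800

Base amounts from the schedule: tax evasion $35150; stalking $148250; welfare fraud $28600.
Stacking rule: highest base plus $22500 per additional charge. Highest is stalking at $148250; 2 additional charges → +$45000. Combined base = $193250.
Net percentage adjustment: +15% +10% +15% +100% = +140%. $193250 × 2.4 = $463800.
$463800 is at or above the $5000 minimum.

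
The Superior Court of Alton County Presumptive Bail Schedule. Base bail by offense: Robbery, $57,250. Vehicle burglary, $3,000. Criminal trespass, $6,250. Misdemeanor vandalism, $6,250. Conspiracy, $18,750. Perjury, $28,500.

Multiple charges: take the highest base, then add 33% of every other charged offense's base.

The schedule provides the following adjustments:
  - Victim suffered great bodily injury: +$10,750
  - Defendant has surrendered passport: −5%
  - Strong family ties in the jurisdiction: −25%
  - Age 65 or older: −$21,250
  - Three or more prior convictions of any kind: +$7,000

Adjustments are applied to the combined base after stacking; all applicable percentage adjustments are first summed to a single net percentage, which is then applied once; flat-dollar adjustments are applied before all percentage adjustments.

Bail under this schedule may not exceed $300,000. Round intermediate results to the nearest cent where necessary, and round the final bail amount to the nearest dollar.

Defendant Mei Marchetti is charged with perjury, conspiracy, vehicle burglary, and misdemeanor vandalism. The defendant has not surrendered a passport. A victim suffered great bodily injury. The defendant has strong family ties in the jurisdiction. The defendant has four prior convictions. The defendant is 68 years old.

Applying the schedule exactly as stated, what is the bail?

$25,680

Base amounts from the schedule: perjury $28,500; conspiracy $18,750; vehicle burglary $3,000; misdemeanor vandalism $6,250.
Stacking rule: highest base plus 33% of each additional charge. Highest is perjury at $28,500. Additional: $18,750 × 33% = $6,187.50; $3,000 × 33% = $990; $6,250 × 33% = $2,062.50. Combined base = $28,500 + $9,240 = $37,740.
Victim suffered great bodily injury (+$10,750 flat): $37,740 + $10,750 = $48,490.
Age 65 or older (−$21,250 flat): $48,490 − $21,250 = $27,240.
Three or more prior convictions of any kind (+$7,000 flat): $27,240 + $7,000 = $34,240.
Strong family ties in the jurisdiction (−25%): $34,240 × 0.75 = $25,680.
$25,680 is within the $300,000 maximum.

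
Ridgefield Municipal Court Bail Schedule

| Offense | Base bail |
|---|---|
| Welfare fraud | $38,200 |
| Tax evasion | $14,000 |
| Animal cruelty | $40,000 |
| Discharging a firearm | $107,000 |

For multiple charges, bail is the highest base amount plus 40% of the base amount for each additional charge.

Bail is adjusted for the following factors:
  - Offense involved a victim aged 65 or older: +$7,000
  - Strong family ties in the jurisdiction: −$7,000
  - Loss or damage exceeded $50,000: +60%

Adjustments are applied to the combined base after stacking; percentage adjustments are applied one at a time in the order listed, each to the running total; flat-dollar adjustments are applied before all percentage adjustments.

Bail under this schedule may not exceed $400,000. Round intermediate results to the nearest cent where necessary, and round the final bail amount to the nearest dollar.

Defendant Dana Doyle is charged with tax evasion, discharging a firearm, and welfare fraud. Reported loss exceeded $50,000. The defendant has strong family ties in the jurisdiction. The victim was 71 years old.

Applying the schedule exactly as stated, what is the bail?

Base amounts from the schedule: tax evasion $14,000; discharging a firearm $107,000; welfare fraud $38,200.
Stacking rule: highest base plus 40% of each additional charge. Highest is discharging a firearm at $107,000. Additional: $14,000 × 40% = $5,600; $38,200 × 40% = $15,280. Combined base = $107,000 + $20,880 = $127,880.
Offense involved a victim aged 65 or older (+$7,000 flat): $127,880 + $7,000 = $134,880.
Strong family ties in the jurisdiction (−$7,000 flat): $134,880 − $7,000 = $127,880.
Loss or damage exceeded $50,000 (+60%): $127,880 × 1.6 = $204,608.
$204,608 is within the $400,000 maximum.

$204,608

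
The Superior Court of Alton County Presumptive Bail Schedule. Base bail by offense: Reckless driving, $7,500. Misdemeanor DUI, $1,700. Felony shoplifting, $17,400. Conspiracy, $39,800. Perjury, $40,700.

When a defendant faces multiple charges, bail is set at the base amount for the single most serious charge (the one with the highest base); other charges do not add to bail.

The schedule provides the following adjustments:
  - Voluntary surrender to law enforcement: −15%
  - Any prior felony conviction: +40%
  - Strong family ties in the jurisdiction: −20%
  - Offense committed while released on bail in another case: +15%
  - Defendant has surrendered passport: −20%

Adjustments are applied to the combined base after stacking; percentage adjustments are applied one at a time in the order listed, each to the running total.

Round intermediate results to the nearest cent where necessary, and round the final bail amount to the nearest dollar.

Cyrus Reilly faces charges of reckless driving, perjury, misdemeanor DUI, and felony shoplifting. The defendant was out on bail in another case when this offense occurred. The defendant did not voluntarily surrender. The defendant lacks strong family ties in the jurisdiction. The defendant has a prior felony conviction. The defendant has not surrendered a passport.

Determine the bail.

Base amounts from the schedule: reckless driving $7,500; perjury $40,700; misdemeanor DUI $1,700; felony shoplifting $17,400.
Stacking rule: use the highest base only. Highest is perjury at $40,700. Combined base = $40,700.
Any prior felony conviction (+40%): $40,700 × 1.4 = $56,980.
Offense committed while released on bail in another case (+15%): $56,980 × 1.15 = $65,527.

$65,527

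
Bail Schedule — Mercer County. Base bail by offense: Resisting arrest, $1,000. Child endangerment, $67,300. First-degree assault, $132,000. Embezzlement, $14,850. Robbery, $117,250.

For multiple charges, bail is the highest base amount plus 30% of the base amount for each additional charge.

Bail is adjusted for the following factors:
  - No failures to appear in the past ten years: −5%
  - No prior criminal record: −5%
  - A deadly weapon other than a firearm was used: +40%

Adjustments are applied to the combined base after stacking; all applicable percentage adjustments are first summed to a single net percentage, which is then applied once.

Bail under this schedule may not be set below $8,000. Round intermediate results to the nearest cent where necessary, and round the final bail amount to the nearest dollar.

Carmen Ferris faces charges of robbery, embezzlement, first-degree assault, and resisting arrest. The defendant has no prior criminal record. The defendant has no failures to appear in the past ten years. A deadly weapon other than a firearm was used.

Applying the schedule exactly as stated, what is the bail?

Base amounts from the schedule: robbery $117,250; embezzlement $14,850; first-degree assault $132,000; resisting arrest $1,000.
Stacking rule: highest base plus 30% of each additional charge. Highest is first-degree assault at $132,000. Additional: $117,250 × 30% = $35,175; $14,850 × 30% = $4,455; $1,000 × 30% = $300. Combined base = $132,000 + $39,930 = $171,930.
Net percentage adjustment: −5% −5% +40% = +30%. $171,930 × 1.3 = $223,509.
$223,509 is at or above the $8,000 minimum.

$223,509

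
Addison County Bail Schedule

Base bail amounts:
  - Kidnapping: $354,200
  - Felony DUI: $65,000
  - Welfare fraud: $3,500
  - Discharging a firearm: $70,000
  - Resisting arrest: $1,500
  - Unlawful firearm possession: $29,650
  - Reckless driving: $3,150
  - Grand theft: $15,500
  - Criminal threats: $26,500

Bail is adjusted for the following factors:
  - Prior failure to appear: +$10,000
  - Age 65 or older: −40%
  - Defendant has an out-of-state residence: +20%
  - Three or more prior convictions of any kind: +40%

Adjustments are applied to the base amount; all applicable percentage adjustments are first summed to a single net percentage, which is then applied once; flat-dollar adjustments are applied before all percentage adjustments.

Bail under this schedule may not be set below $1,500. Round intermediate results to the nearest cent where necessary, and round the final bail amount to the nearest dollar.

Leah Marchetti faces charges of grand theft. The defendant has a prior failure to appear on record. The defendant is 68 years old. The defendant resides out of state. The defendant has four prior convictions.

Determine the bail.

Base amounts from the schedule: grand theft $15,500.
Single charge. Combined base = $15,500.
Prior failure to appear (+$10,000 flat): $15,500 + $10,000 = $25,500.
Net percentage adjustment: −40% +20% +40% = +20%. $25,500 × 1.2 = $30,600.
$30,600 is at or above the $1,500 minimum.

$30,600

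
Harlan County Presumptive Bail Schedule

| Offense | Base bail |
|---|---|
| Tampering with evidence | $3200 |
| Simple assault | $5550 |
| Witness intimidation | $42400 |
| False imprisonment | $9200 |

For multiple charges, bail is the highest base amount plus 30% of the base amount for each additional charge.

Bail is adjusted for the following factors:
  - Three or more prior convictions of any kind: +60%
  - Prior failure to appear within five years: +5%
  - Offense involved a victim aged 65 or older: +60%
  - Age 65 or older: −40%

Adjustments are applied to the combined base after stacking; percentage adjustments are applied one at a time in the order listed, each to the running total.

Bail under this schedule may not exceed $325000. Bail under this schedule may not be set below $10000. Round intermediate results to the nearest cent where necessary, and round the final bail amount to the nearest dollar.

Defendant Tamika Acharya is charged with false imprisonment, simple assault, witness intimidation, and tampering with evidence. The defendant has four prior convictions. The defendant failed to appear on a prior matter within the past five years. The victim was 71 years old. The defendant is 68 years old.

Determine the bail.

$77068

Base amounts from the schedule: false imprisonment $9200; simple assault $5550; witness intimidation $42400; tampering with evidence $3200.
Stacking rule: highest base plus 30% of each additional charge. Highest is witness intimidation at $42400. Additional: $9200 × 30% = $2760; $5550 × 30% = $1665; $3200 × 30% = $960. Combined base = $42400 + $5385 = $47785.
Three or more prior convictions of any kind (+60%): $47785 × 1.6 = $76456.
Prior failure to appear within five years (+5%): $76456 × 1.05 = $80278.80.
Offense involved a victim aged 65 or older (+60%): $80278.80 × 1.6 = $128446.08.
Age 65 or older (−40%): $128446.08 × 0.6 = $77067.65.
$77067.65 is within the $325000 maximum.
$77067.65 is at or above the $10000 minimum.
Rounded to the nearest dollar: $77068.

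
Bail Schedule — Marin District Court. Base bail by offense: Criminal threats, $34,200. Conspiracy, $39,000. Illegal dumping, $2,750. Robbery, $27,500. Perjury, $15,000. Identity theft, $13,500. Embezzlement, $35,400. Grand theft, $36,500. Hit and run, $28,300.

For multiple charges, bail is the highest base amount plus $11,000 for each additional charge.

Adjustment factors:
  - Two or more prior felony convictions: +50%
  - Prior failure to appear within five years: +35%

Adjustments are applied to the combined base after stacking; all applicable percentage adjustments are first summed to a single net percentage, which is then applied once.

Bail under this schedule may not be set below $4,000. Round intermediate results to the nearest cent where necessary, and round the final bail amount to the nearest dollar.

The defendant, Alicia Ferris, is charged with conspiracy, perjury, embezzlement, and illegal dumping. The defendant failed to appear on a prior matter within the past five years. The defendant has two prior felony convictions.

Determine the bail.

$133,200

Base amounts from the schedule: conspiracy $39,000; perjury $15,000; embezzlement $35,400; illegal dumping $2,750.
Stacking rule: highest base plus $11,000 per additional charge. Highest is conspiracy at $39,000; 3 additional charges → +$33,000. Combined base = $72,000.
Net percentage adjustment: +50% +35% = +85%. $72,000 × 1.85 = $133,200.
$133,200 is at or above the $4,000 minimum.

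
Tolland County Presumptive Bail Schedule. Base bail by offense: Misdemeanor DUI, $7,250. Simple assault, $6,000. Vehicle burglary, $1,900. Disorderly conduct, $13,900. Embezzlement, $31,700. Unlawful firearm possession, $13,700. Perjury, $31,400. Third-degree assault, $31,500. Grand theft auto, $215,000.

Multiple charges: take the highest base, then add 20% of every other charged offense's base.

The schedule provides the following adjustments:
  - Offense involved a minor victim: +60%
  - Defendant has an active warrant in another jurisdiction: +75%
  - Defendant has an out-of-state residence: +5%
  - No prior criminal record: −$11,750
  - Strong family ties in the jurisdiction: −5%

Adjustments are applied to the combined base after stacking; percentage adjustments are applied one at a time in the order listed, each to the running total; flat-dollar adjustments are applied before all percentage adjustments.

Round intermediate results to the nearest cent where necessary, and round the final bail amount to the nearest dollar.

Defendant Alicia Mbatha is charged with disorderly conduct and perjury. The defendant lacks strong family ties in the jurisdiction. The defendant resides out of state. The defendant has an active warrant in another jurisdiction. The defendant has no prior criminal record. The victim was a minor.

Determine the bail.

Base amounts from the schedule: disorderly conduct $13,900; perjury $31,400.
Stacking rule: highest base plus 20% of each additional charge. Highest is perjury at $31,400. Additional: $13,900 × 20% = $2,780. Combined base = $31,400 + $2,780 = $34,180.
No prior criminal record (−$11,750 flat): $34,180 − $11,750 = $22,430.
Offense involved a minor victim (+60%): $22,430 × 1.6 = $35,888.
Defendant has an active warrant in another jurisdiction (+75%): $35,888 × 1.75 = $62,804.
Defendant has an out-of-state residence (+5%): $62,804 × 1.05 = $65,944.20.
Rounded to the nearest dollar: $65,944.

$65,944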